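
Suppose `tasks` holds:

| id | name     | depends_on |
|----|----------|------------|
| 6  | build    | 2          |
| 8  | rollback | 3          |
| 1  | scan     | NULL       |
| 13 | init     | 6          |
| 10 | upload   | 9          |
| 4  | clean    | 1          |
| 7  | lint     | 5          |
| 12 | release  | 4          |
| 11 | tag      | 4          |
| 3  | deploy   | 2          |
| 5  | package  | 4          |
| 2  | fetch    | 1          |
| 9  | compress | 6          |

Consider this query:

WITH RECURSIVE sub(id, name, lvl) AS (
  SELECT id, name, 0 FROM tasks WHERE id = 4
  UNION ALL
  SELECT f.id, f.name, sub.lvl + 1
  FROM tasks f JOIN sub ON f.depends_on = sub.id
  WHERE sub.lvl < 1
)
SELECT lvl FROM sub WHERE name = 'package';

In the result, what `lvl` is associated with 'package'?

1

Base: id=4 (clean) at lvl 0.
Iteration 1: rows with depends_on in {4} -> package (id 5, lvl 1), tag (id 11, lvl 1), release (id 12, lvl 1).
Iteration 2: lvl < 1 fails for all current rows; recursion stops.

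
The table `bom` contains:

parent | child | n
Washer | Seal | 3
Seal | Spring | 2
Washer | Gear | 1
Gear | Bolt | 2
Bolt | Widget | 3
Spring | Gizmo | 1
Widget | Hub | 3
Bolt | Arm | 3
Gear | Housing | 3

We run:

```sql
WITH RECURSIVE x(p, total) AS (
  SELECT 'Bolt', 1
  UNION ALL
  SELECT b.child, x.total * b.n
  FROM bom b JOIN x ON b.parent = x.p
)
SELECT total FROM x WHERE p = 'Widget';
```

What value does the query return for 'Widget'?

Base: (Bolt, total=1).
Iteration 1: components of {Bolt} -> Arm = 1*3 = 3, Widget = 1*3 = 3.
Iteration 2: components of {Arm,Widget} -> Hub = 3*3 = 9.
Iteration 3: no further components; recursion stops.

3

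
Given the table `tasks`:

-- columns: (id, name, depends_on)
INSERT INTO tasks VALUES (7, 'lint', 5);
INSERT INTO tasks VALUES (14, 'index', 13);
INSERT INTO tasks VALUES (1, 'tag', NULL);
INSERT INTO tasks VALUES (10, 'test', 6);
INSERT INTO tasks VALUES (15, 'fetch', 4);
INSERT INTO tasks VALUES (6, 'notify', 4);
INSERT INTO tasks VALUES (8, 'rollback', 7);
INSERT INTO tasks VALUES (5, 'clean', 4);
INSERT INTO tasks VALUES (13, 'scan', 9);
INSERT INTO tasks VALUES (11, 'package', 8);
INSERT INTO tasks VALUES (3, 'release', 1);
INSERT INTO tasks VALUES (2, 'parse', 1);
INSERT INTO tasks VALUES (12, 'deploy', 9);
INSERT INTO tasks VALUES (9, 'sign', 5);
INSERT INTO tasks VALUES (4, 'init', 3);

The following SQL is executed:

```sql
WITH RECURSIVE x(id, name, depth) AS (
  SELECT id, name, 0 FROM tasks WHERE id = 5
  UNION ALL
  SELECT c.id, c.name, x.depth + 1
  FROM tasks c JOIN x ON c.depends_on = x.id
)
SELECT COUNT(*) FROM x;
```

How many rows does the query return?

8

Base: id=5 (clean) at depth 0.
Iteration 1: rows with depends_on in {5} -> lint (id 7, depth 1), sign (id 9, depth 1).
Iteration 2: rows with depends_on in {7,9} -> rollback (id 8, depth 2), deploy (id 12, depth 2), scan (id 13, depth 2).
Iteration 3: rows with depends_on in {8,12,13} -> package (id 11, depth 3), index (id 14, depth 3).
Iteration 4: no rows with depends_on in {11,14}; recursion stops.
Total rows emitted: 8.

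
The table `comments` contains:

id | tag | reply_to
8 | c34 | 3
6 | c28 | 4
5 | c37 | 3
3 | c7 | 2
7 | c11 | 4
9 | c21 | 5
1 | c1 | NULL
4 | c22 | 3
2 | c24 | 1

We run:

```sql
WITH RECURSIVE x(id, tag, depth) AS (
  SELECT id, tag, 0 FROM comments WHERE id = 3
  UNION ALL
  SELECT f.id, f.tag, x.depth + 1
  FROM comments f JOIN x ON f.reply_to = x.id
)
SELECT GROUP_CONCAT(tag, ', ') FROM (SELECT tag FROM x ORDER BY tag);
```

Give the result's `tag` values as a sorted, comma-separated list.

Base: id=3 (c7) at depth 0.
Iteration 1: rows with reply_to in {3} -> c22 (id 4, depth 1), c37 (id 5, depth 1), c34 (id 8, depth 1).
Iteration 2: rows with reply_to in {4,5,8} -> c28 (id 6, depth 2), c11 (id 7, depth 2), c21 (id 9, depth 2).
Iteration 3: no rows with reply_to in {6,7,9}; recursion stops.

c11, c21, c22, c28, c34, c37, c7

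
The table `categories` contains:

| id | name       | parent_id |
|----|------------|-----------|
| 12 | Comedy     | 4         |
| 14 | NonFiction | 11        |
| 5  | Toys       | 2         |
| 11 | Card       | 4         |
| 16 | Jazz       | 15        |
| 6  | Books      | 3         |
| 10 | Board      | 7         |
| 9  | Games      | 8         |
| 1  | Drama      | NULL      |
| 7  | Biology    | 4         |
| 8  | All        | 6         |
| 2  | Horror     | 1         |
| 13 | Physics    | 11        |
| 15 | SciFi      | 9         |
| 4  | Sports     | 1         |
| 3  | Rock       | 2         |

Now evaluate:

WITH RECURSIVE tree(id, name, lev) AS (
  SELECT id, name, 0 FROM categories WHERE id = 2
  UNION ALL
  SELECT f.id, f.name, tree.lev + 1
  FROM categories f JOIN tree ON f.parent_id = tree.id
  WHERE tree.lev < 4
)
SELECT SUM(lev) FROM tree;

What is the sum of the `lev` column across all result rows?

Base: id=2 (Horror) at lev 0.
Iteration 1: rows with parent_id in {2} -> Rock (id 3, lev 1), Toys (id 5, lev 1).
Iteration 2: rows with parent_id in {3,5} -> Books (id 6, lev 2).
Iteration 3: rows with parent_id in {6} -> All (id 8, lev 3).
Iteration 4: rows with parent_id in {8} -> Games (id 9, lev 4).
Iteration 5: lev < 4 fails for all current rows; recursion stops.
SUM(lev) = 0 + 1 + 1 + 2 + 3 + 4 = 11.

11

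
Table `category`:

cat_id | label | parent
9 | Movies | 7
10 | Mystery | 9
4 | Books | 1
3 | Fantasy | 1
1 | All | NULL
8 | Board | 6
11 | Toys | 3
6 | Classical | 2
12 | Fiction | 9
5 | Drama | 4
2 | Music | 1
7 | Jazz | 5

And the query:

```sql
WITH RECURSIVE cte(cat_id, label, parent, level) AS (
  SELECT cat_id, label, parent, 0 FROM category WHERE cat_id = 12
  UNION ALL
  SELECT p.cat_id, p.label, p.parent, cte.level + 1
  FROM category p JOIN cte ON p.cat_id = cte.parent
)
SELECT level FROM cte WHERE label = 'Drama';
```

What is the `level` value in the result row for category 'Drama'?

3

Base: cat_id=12 (Fiction), parent=9, level 0.
Iteration 1: join on cat_id=9 -> Movies (id 9, parent=7, level 1).
Iteration 2: join on cat_id=7 -> Jazz (id 7, parent=5, level 2).
Iteration 3: join on cat_id=5 -> Drama (id 5, parent=4, level 3).
Iteration 4: join on cat_id=4 -> Books (id 4, parent=1, level 4).
Iteration 5: join on cat_id=1 -> All (id 1, parent=NULL, level 5).
Iteration 6: parent is NULL; no match; recursion stops.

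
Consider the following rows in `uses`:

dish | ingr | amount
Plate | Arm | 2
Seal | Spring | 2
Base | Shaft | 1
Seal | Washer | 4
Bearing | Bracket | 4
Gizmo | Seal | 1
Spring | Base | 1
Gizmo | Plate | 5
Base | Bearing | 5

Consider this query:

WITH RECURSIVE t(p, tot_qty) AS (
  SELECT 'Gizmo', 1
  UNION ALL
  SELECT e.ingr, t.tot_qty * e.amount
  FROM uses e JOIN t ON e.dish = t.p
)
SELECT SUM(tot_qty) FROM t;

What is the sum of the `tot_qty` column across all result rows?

Base: (Gizmo, tot_qty=1).
Iteration 1: components of {Gizmo} -> Plate = 1*5 = 5, Seal = 1*1 = 1.
Iteration 2: components of {Plate,Seal} -> Arm = 5*2 = 10, Spring = 1*2 = 2, Washer = 1*4 = 4.
Iteration 3: components of {Arm,Spring,Washer} -> Base = 2*1 = 2.
Iteration 4: components of {Base} -> Bearing = 2*5 = 10, Shaft = 2*1 = 2.
Iteration 5: components of {Bearing,Shaft} -> Bracket = 10*4 = 40.
Iteration 6: no further components; recursion stops.
SUM(tot_qty) = 1 + 1 + 5 + 4 + 2 + 10 + 2 + 2 + 10 + 40 = 77.

77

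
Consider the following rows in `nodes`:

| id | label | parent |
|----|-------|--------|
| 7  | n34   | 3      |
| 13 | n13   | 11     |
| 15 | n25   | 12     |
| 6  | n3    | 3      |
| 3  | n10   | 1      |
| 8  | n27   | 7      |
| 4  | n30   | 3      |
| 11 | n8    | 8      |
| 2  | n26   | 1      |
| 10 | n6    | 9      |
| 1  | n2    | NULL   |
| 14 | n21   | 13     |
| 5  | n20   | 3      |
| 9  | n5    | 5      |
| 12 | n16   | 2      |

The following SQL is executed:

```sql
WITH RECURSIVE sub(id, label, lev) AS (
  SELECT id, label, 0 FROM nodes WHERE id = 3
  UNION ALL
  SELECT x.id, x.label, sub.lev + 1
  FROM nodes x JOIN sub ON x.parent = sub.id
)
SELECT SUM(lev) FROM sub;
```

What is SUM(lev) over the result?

Base: id=3 (n10) at lev 0.
Iteration 1: rows with parent in {3} -> n30 (id 4, lev 1), n20 (id 5, lev 1), n3 (id 6, lev 1), n34 (id 7, lev 1).
Iteration 2: rows with parent in {4,5,6,7} -> n27 (id 8, lev 2), n5 (id 9, lev 2).
Iteration 3: rows with parent in {8,9} -> n6 (id 10, lev 3), n8 (id 11, lev 3).
Iteration 4: rows with parent in {10,11} -> n13 (id 13, lev 4).
Iteration 5: rows with parent in {13} -> n21 (id 14, lev 5).
Iteration 6: no rows with parent in {14}; recursion stops.
SUM(lev) = 0 + 1 + 1 + 1 + 1 + 2 + 2 + 3 + 3 + 4 + 5 = 23.

23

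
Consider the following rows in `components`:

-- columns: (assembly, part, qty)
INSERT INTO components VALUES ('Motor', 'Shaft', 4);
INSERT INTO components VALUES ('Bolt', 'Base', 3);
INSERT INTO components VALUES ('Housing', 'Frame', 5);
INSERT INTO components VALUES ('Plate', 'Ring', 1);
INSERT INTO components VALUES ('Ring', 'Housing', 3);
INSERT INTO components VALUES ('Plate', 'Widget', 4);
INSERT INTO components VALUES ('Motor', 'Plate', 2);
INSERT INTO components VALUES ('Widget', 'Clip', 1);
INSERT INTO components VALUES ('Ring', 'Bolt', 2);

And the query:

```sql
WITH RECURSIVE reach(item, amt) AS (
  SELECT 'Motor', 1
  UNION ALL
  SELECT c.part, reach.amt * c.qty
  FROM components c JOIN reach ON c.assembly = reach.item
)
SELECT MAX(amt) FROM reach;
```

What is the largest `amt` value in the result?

30

Base: (Motor, amt=1).
Iteration 1: components of {Motor} -> Plate = 1*2 = 2, Shaft = 1*4 = 4.
Iteration 2: components of {Plate,Shaft} -> Ring = 2*1 = 2, Widget = 2*4 = 8.
Iteration 3: components of {Ring,Widget} -> Bolt = 2*2 = 4, Clip = 8*1 = 8, Housing = 2*3 = 6.
Iteration 4: components of {Bolt,Clip,Housing} -> Base = 4*3 = 12, Frame = 6*5 = 30.
Iteration 5: no further components; recursion stops.
amt values: 1, 2, 4, 8, 2, 8, 4, 6, 12, 30; the maximum is 30.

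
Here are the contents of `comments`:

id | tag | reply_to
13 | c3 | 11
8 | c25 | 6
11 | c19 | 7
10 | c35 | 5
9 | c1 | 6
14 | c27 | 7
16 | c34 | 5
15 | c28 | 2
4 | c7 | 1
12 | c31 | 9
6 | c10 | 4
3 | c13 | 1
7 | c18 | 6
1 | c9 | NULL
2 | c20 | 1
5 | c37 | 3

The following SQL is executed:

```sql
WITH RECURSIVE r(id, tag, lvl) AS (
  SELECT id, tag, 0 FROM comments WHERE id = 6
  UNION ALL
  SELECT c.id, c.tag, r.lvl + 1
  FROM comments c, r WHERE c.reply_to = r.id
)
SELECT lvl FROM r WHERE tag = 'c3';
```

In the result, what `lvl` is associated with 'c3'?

Base: id=6 (c10) at lvl 0.
Iteration 1: rows with reply_to in {6} -> c18 (id 7, lvl 1), c25 (id 8, lvl 1), c1 (id 9, lvl 1).
Iteration 2: rows with reply_to in {7,8,9} -> c19 (id 11, lvl 2), c31 (id 12, lvl 2), c27 (id 14, lvl 2).
Iteration 3: rows with reply_to in {11,12,14} -> c3 (id 13, lvl 3).
Iteration 4: no rows with reply_to in {13}; recursion stops.

3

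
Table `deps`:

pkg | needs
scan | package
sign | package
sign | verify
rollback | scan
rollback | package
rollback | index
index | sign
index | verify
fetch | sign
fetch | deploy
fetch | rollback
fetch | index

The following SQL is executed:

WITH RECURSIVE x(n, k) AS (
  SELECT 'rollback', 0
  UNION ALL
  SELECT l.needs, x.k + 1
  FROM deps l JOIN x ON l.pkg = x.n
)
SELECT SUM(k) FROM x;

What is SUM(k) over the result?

Base: (rollback, k=0).
Iteration 1: edges from {rollback} -> (index, k=1), (package, k=1), (scan, k=1).
Iteration 2: edges from {index,package,scan} -> (package, k=2), (sign, k=2), (verify, k=2).
Iteration 3: edges from {package,sign,verify} -> (package, k=3), (verify, k=3).
Iteration 4: no outgoing edges from {package,verify}; recursion stops.
SUM(k) = 0 + 1 + 1 + 1 + 2 + 2 + 2 + 3 + 3 = 15.

15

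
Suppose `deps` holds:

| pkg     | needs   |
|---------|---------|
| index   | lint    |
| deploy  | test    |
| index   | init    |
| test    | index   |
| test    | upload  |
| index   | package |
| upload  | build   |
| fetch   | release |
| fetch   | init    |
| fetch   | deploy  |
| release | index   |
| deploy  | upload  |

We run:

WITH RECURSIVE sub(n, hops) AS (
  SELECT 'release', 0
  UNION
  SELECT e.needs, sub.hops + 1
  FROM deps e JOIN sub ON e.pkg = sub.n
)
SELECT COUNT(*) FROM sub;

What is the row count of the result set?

5

Base: (release, hops=0).
Iteration 1: edges from {release} -> (index, hops=1).
Iteration 2: edges from {index} -> (init, hops=2), (lint, hops=2), (package, hops=2).
Iteration 3: no outgoing edges from {init,lint,package}; recursion stops.
Total rows emitted: 5.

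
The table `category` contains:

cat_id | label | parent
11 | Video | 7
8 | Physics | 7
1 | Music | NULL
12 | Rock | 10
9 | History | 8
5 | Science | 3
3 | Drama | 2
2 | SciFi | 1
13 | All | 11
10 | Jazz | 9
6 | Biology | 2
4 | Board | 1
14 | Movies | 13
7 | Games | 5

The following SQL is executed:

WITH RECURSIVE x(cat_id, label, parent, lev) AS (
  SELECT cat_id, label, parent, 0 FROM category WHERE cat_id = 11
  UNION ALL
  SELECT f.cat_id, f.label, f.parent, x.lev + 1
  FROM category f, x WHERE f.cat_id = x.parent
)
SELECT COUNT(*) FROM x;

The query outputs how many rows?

Base: cat_id=11 (Video), parent=7, lev 0.
Iteration 1: join on cat_id=7 -> Games (id 7, parent=5, lev 1).
Iteration 2: join on cat_id=5 -> Science (id 5, parent=3, lev 2).
Iteration 3: join on cat_id=3 -> Drama (id 3, parent=2, lev 3).
Iteration 4: join on cat_id=2 -> SciFi (id 2, parent=1, lev 4).
Iteration 5: join on cat_id=1 -> Music (id 1, parent=NULL, lev 5).
Iteration 6: parent is NULL; no match; recursion stops.
Total rows emitted: 6.

6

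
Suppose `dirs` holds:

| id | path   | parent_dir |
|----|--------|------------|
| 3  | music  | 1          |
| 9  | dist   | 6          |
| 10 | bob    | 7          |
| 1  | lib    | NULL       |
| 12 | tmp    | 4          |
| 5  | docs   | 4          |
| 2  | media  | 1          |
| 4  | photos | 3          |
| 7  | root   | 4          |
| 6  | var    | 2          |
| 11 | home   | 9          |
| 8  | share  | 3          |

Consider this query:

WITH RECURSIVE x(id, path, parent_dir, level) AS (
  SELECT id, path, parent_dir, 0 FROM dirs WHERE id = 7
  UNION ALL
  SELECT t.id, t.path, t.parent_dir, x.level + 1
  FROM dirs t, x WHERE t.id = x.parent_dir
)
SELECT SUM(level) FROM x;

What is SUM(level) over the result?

6

Base: id=7 (root), parent_dir=4, level 0.
Iteration 1: join on id=4 -> photos (id 4, parent_dir=3, level 1).
Iteration 2: join on id=3 -> music (id 3, parent_dir=1, level 2).
Iteration 3: join on id=1 -> lib (id 1, parent_dir=NULL, level 3).
Iteration 4: parent_dir is NULL; no match; recursion stops.
SUM(level) = 0 + 1 + 2 + 3 = 6.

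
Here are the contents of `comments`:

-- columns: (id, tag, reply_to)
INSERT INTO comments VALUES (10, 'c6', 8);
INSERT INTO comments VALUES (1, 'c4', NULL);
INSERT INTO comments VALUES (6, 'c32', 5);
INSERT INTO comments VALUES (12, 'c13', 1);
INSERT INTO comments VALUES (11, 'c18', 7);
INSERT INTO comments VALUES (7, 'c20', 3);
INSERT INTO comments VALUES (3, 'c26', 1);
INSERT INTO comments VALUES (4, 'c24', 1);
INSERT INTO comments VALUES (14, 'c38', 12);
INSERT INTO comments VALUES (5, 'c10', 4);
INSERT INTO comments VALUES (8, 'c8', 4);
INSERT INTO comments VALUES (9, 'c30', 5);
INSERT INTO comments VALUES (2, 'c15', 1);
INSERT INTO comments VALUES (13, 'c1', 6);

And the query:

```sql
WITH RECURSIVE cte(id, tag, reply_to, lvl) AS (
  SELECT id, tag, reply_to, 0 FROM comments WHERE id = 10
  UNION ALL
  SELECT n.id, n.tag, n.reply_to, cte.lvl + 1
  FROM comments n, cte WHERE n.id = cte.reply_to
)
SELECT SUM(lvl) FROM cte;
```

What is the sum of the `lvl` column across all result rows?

6

Base: id=10 (c6), reply_to=8, lvl 0.
Iteration 1: join on id=8 -> c8 (id 8, reply_to=4, lvl 1).
Iteration 2: join on id=4 -> c24 (id 4, reply_to=1, lvl 2).
Iteration 3: join on id=1 -> c4 (id 1, reply_to=NULL, lvl 3).
Iteration 4: reply_to is NULL; no match; recursion stops.
SUM(lvl) = 0 + 1 + 2 + 3 = 6.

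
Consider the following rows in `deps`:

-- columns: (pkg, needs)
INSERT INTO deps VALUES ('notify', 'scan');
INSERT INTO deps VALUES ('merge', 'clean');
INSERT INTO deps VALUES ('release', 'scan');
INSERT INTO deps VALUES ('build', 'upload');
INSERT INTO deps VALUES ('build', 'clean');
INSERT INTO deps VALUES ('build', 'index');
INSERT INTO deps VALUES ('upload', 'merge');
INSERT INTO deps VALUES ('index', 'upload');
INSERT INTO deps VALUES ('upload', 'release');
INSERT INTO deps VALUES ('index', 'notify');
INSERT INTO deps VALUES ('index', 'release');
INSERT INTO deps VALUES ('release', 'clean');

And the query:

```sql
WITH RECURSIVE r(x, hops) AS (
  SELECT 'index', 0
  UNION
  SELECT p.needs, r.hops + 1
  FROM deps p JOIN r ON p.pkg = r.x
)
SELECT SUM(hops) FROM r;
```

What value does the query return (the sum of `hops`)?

17

Base: (index, hops=0).
Iteration 1: edges from {index} -> (notify, hops=1), (release, hops=1), (upload, hops=1).
Iteration 2: edges from {notify,release,upload} -> (clean, hops=2), (merge, hops=2), (release, hops=2), (scan, hops=2). [UNION drops 1 duplicate row(s)]
Iteration 3: edges from {clean,merge,release,scan} -> (clean, hops=3), (scan, hops=3). [UNION drops 1 duplicate row(s)]
Iteration 4: no outgoing edges from {clean,scan}; recursion stops.
SUM(hops) = 0 + 1 + 1 + 1 + 2 + 2 + 2 + 2 + 3 + 3 = 17.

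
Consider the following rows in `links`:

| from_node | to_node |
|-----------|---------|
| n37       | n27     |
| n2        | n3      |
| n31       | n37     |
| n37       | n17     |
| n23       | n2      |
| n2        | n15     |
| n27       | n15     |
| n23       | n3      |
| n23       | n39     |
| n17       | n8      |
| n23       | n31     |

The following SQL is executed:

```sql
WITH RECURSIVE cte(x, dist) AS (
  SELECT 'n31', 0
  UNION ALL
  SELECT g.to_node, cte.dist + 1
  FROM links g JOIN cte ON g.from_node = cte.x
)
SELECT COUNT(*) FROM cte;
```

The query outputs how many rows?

6

Base: (n31, dist=0).
Iteration 1: edges from {n31} -> (n37, dist=1).
Iteration 2: edges from {n37} -> (n17, dist=2), (n27, dist=2).
Iteration 3: edges from {n17,n27} -> (n15, dist=3), (n8, dist=3).
Iteration 4: no outgoing edges from {n15,n8}; recursion stops.
Total rows emitted: 6.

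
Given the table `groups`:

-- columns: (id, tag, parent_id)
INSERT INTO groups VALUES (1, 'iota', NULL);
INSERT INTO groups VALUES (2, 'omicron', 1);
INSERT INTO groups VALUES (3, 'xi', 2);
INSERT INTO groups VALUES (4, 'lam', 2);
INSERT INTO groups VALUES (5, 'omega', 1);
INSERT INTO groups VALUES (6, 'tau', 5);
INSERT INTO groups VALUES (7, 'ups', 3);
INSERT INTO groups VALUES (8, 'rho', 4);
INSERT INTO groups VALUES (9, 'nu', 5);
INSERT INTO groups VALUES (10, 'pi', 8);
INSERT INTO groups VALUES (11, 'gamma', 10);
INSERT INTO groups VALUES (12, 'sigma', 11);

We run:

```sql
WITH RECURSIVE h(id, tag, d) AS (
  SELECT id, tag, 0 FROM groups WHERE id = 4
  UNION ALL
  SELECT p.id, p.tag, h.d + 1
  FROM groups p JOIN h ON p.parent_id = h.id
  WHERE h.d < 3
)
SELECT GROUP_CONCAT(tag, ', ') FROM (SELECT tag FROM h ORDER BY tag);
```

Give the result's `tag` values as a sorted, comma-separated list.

Base: id=4 (lam) at d 0.
Iteration 1: rows with parent_id in {4} -> rho (id 8, d 1).
Iteration 2: rows with parent_id in {8} -> pi (id 10, d 2).
Iteration 3: rows with parent_id in {10} -> gamma (id 11, d 3).
Iteration 4: d < 3 fails for all current rows; recursion stops.

gamma, lam, pi, rho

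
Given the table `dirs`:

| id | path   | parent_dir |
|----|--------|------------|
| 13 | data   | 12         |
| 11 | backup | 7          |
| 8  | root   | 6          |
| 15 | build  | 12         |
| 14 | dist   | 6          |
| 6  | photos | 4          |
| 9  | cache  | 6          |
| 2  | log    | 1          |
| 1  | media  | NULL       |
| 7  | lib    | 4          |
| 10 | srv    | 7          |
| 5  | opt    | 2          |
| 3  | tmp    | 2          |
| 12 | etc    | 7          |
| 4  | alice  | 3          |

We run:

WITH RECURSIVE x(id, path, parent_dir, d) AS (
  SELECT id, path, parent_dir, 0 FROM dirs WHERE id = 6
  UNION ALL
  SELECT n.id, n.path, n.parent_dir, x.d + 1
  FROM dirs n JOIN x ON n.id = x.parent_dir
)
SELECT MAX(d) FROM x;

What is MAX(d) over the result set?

4

Base: id=6 (photos), parent_dir=4, d 0.
Iteration 1: join on id=4 -> alice (id 4, parent_dir=3, d 1).
Iteration 2: join on id=3 -> tmp (id 3, parent_dir=2, d 2).
Iteration 3: join on id=2 -> log (id 2, parent_dir=1, d 3).
Iteration 4: join on id=1 -> media (id 1, parent_dir=NULL, d 4).
Iteration 5: parent_dir is NULL; no match; recursion stops.
d values: 0, 1, 2, 3, 4; the maximum is 4.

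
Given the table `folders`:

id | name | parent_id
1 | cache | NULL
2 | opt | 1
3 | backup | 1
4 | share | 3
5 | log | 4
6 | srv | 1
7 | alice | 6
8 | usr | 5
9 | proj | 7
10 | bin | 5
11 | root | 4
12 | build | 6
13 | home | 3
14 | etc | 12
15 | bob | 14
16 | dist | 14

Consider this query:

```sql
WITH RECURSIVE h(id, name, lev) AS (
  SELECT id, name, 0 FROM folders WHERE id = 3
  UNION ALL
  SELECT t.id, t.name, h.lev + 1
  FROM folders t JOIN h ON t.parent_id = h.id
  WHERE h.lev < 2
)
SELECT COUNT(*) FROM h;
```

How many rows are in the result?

Base: id=3 (backup) at lev 0.
Iteration 1: rows with parent_id in {3} -> share (id 4, lev 1), home (id 13, lev 1).
Iteration 2: rows with parent_id in {4,13} -> log (id 5, lev 2), root (id 11, lev 2).
Iteration 3: lev < 2 fails for all current rows; recursion stops.
Total rows emitted: 5.

5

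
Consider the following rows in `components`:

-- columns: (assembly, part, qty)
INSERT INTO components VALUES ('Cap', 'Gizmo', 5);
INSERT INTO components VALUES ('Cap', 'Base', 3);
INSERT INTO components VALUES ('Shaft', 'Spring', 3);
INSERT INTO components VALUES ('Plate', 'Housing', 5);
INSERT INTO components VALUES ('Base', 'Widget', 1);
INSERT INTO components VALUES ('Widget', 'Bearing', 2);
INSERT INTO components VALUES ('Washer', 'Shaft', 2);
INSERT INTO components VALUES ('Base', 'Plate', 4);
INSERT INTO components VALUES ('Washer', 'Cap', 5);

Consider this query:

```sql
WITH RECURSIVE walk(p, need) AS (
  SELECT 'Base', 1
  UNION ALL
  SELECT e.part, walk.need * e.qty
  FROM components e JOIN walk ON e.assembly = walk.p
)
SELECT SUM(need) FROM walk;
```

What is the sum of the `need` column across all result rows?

Base: (Base, need=1).
Iteration 1: components of {Base} -> Plate = 1*4 = 4, Widget = 1*1 = 1.
Iteration 2: components of {Plate,Widget} -> Bearing = 1*2 = 2, Housing = 4*5 = 20.
Iteration 3: no further components; recursion stops.
SUM(need) = 1 + 4 + 1 + 20 + 2 = 28.

28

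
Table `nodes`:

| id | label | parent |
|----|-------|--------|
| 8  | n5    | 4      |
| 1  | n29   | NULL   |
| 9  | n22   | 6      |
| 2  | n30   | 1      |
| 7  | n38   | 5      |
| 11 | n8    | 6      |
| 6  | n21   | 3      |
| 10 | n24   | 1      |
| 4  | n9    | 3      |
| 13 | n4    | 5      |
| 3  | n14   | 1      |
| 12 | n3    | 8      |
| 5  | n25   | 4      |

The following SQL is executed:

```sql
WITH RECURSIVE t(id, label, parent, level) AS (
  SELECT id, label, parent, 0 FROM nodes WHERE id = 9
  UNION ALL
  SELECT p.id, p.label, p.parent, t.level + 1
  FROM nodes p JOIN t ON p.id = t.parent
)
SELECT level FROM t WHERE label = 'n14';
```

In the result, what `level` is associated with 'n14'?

2

Base: id=9 (n22), parent=6, level 0.
Iteration 1: join on id=6 -> n21 (id 6, parent=3, level 1).
Iteration 2: join on id=3 -> n14 (id 3, parent=1, level 2).
Iteration 3: join on id=1 -> n29 (id 1, parent=NULL, level 3).
Iteration 4: parent is NULL; no match; recursion stops.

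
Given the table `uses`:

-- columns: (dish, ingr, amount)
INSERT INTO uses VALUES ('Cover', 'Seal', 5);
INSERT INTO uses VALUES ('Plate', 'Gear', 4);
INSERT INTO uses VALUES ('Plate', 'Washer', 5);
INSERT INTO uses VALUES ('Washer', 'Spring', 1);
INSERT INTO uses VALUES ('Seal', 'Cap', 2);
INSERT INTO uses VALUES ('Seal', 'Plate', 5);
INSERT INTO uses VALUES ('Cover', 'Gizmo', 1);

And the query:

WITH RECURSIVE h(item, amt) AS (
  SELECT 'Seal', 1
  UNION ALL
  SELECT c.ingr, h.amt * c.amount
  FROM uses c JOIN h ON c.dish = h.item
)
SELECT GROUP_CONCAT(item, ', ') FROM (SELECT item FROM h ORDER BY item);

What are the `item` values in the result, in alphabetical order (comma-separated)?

Cap, Gear, Plate, Seal, Spring, Washer

Base: (Seal, amt=1).
Iteration 1: components of {Seal} -> Cap = 1*2 = 2, Plate = 1*5 = 5.
Iteration 2: components of {Cap,Plate} -> Gear = 5*4 = 20, Washer = 5*5 = 25.
Iteration 3: components of {Gear,Washer} -> Spring = 25*1 = 25.
Iteration 4: no further components; recursion stops.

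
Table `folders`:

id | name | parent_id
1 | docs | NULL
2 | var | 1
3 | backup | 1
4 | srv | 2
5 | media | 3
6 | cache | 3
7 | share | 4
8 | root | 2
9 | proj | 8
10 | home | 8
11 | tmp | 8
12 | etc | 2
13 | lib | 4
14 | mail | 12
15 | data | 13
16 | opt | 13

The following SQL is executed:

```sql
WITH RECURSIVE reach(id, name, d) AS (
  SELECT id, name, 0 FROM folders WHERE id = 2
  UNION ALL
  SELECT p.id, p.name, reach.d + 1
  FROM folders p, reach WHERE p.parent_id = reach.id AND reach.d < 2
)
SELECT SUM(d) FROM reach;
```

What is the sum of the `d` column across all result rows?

Base: id=2 (var) at d 0.
Iteration 1: rows with parent_id in {2} -> srv (id 4, d 1), root (id 8, d 1), etc (id 12, d 1).
Iteration 2: rows with parent_id in {4,8,12} -> share (id 7, d 2), proj (id 9, d 2), home (id 10, d 2), tmp (id 11, d 2), lib (id 13, d 2), mail (id 14, d 2).
Iteration 3: d < 2 fails for all current rows; recursion stops.
SUM(d) = 0 + 1 + 1 + 1 + 2 + 2 + 2 + 2 + 2 + 2 = 15.

15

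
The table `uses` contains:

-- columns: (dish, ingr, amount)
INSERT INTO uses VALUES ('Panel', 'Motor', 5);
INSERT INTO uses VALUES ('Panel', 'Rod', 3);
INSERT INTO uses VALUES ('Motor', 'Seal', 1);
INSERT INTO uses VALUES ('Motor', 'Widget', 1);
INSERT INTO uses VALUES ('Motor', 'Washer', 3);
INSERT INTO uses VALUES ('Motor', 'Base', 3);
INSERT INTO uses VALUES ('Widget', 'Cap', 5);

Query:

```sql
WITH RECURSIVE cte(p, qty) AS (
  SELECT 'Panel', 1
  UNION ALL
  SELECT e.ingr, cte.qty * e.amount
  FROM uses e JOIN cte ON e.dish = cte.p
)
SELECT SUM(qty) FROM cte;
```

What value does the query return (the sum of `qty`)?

74

Base: (Panel, qty=1).
Iteration 1: components of {Panel} -> Motor = 1*5 = 5, Rod = 1*3 = 3.
Iteration 2: components of {Motor,Rod} -> Base = 5*3 = 15, Seal = 5*1 = 5, Washer = 5*3 = 15, Widget = 5*1 = 5.
Iteration 3: components of {Base,Seal,Washer,Widget} -> Cap = 5*5 = 25.
Iteration 4: no further components; recursion stops.
SUM(qty) = 1 + 5 + 3 + 5 + 5 + 15 + 15 + 25 = 74.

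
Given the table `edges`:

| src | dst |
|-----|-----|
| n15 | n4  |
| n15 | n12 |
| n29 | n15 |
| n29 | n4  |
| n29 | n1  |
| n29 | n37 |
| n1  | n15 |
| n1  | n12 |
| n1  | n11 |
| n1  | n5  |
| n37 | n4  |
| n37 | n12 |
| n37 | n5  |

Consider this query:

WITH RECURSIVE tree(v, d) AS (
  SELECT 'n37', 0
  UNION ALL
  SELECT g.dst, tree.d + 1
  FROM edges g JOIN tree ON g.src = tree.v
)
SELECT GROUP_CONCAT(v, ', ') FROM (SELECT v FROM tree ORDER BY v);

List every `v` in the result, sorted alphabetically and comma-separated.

Base: (n37, d=0).
Iteration 1: edges from {n37} -> (n12, d=1), (n4, d=1), (n5, d=1).
Iteration 2: no outgoing edges from {n12,n4,n5}; recursion stops.

n12, n37, n4, n5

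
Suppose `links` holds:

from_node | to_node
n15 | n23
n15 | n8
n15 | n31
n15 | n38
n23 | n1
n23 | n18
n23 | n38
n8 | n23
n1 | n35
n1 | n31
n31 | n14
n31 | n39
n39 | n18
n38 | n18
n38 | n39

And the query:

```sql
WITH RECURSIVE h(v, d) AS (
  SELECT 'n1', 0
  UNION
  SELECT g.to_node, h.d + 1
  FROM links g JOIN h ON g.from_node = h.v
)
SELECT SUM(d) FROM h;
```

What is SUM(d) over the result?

Base: (n1, d=0).
Iteration 1: edges from {n1} -> (n31, d=1), (n35, d=1).
Iteration 2: edges from {n31,n35} -> (n14, d=2), (n39, d=2).
Iteration 3: edges from {n14,n39} -> (n18, d=3).
Iteration 4: no outgoing edges from {n18}; recursion stops.
SUM(d) = 0 + 1 + 1 + 2 + 2 + 3 = 9.

9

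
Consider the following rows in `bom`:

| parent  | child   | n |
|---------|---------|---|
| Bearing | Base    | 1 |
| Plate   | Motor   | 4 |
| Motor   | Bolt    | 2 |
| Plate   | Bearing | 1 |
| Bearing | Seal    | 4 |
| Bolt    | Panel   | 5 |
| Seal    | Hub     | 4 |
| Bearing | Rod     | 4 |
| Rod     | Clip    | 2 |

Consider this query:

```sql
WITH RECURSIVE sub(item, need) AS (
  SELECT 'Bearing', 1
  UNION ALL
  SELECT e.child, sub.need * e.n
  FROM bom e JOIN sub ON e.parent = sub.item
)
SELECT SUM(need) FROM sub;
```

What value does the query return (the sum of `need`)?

Base: (Bearing, need=1).
Iteration 1: components of {Bearing} -> Base = 1*1 = 1, Rod = 1*4 = 4, Seal = 1*4 = 4.
Iteration 2: components of {Base,Rod,Seal} -> Clip = 4*2 = 8, Hub = 4*4 = 16.
Iteration 3: no further components; recursion stops.
SUM(need) = 1 + 4 + 4 + 1 + 8 + 16 = 34.

34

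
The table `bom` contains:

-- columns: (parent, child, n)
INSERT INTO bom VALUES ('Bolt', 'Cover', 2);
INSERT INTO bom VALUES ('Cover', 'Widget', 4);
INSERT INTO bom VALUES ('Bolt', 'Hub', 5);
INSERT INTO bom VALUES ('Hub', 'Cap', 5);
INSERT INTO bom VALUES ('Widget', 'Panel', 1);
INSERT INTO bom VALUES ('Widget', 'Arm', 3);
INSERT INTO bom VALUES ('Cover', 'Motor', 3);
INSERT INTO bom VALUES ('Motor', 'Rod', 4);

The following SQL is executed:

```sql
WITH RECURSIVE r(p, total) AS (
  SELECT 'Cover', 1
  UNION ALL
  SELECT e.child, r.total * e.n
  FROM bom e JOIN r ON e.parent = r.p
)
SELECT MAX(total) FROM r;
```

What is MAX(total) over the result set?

Base: (Cover, total=1).
Iteration 1: components of {Cover} -> Motor = 1*3 = 3, Widget = 1*4 = 4.
Iteration 2: components of {Motor,Widget} -> Arm = 4*3 = 12, Panel = 4*1 = 4, Rod = 3*4 = 12.
Iteration 3: no further components; recursion stops.
total values: 1, 4, 3, 4, 12, 12; the maximum is 12.

12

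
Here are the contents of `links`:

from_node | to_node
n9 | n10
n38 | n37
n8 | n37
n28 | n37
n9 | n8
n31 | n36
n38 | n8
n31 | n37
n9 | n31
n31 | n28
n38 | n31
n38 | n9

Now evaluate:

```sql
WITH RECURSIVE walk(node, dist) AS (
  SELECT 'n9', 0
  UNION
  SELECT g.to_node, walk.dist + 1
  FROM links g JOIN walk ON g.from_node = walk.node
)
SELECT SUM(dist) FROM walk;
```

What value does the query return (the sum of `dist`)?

12

Base: (n9, dist=0).
Iteration 1: edges from {n9} -> (n10, dist=1), (n31, dist=1), (n8, dist=1).
Iteration 2: edges from {n10,n31,n8} -> (n28, dist=2), (n36, dist=2), (n37, dist=2). [UNION drops 1 duplicate row(s)]
Iteration 3: edges from {n28,n36,n37} -> (n37, dist=3).
Iteration 4: no outgoing edges from {n37}; recursion stops.
SUM(dist) = 0 + 1 + 1 + 1 + 2 + 2 + 2 + 3 = 12.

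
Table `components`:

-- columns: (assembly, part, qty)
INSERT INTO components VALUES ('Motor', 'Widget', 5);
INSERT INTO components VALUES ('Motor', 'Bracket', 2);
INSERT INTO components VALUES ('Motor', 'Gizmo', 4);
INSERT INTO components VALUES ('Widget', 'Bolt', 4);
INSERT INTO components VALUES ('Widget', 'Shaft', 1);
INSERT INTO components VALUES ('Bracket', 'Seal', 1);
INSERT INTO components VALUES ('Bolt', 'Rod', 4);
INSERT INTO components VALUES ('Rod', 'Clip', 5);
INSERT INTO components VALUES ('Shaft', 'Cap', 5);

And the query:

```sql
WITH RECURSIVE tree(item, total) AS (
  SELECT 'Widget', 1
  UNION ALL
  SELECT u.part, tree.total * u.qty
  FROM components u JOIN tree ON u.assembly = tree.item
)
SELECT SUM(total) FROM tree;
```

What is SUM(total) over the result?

107

Base: (Widget, total=1).
Iteration 1: components of {Widget} -> Bolt = 1*4 = 4, Shaft = 1*1 = 1.
Iteration 2: components of {Bolt,Shaft} -> Cap = 1*5 = 5, Rod = 4*4 = 16.
Iteration 3: components of {Cap,Rod} -> Clip = 16*5 = 80.
Iteration 4: no further components; recursion stops.
SUM(total) = 1 + 4 + 1 + 16 + 5 + 80 = 107.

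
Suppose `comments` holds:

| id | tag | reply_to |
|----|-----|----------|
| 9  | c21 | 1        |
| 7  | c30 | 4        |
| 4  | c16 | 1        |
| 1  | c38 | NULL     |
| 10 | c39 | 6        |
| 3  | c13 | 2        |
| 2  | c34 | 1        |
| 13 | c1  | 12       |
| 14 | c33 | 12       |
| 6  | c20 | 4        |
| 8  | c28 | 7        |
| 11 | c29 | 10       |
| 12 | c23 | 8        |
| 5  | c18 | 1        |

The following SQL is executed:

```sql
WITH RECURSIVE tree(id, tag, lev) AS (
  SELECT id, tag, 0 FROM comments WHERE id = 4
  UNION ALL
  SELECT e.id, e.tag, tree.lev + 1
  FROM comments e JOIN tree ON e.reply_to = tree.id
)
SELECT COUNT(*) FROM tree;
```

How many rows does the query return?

Base: id=4 (c16) at lev 0.
Iteration 1: rows with reply_to in {4} -> c20 (id 6, lev 1), c30 (id 7, lev 1).
Iteration 2: rows with reply_to in {6,7} -> c28 (id 8, lev 2), c39 (id 10, lev 2).
Iteration 3: rows with reply_to in {8,10} -> c29 (id 11, lev 3), c23 (id 12, lev 3).
Iteration 4: rows with reply_to in {11,12} -> c1 (id 13, lev 4), c33 (id 14, lev 4).
Iteration 5: no rows with reply_to in {13,14}; recursion stops.
Total rows emitted: 9.

9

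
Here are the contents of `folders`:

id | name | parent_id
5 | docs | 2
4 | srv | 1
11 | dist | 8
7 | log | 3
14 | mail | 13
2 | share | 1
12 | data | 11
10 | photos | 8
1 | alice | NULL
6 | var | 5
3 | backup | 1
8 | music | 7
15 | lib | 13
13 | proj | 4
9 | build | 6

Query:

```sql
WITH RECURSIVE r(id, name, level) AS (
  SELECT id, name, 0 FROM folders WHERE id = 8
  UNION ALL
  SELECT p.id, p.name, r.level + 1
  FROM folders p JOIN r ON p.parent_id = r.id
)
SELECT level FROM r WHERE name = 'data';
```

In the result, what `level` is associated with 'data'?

2

Base: id=8 (music) at level 0.
Iteration 1: rows with parent_id in {8} -> photos (id 10, level 1), dist (id 11, level 1).
Iteration 2: rows with parent_id in {10,11} -> data (id 12, level 2).
Iteration 3: no rows with parent_id in {12}; recursion stops.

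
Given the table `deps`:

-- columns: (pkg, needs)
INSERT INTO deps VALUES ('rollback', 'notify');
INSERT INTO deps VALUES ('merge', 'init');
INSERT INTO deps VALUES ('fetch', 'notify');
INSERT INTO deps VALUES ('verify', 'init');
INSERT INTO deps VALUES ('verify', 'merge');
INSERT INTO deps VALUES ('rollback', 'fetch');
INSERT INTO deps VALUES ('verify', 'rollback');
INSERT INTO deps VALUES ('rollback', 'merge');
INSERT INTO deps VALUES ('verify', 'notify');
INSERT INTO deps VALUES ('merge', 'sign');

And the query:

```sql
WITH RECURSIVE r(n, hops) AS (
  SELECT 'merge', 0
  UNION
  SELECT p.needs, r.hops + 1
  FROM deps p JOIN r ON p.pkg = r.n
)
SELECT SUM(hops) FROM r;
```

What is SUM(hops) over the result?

Base: (merge, hops=0).
Iteration 1: edges from {merge} -> (init, hops=1), (sign, hops=1).
Iteration 2: no outgoing edges from {init,sign}; recursion stops.
SUM(hops) = 0 + 1 + 1 = 2.

2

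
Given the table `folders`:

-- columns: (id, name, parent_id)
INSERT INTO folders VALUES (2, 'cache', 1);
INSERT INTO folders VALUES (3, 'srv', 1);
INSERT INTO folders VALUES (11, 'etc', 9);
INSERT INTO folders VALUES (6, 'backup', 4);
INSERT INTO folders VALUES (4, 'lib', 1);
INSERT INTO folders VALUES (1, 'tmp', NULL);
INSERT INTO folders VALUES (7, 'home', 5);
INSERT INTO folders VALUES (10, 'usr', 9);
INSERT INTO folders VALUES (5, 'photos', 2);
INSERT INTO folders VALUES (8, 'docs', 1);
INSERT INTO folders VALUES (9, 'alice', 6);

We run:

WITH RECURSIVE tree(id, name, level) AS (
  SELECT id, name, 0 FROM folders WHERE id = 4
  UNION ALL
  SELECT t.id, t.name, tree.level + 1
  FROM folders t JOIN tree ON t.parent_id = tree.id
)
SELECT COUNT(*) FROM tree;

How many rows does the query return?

Base: id=4 (lib) at level 0.
Iteration 1: rows with parent_id in {4} -> backup (id 6, level 1).
Iteration 2: rows with parent_id in {6} -> alice (id 9, level 2).
Iteration 3: rows with parent_id in {9} -> usr (id 10, level 3), etc (id 11, level 3).
Iteration 4: no rows with parent_id in {10,11}; recursion stops.
Total rows emitted: 5.

5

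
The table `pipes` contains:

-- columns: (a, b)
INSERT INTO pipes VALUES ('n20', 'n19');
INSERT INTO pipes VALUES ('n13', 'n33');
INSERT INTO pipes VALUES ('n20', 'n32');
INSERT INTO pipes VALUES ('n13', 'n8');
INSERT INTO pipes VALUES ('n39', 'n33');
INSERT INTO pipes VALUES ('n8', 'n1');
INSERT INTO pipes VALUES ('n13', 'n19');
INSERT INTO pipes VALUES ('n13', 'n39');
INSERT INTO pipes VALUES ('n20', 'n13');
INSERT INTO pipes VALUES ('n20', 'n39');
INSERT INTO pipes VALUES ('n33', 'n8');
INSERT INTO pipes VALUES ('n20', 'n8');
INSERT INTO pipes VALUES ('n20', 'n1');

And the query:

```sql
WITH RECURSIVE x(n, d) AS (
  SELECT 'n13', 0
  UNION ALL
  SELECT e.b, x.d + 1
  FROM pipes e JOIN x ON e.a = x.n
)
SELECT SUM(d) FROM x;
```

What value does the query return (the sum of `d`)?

Base: (n13, d=0).
Iteration 1: edges from {n13} -> (n19, d=1), (n33, d=1), (n39, d=1), (n8, d=1).
Iteration 2: edges from {n19,n33,n39,n8} -> (n1, d=2), (n33, d=2), (n8, d=2).
Iteration 3: edges from {n1,n33,n8} -> (n1, d=3), (n8, d=3).
Iteration 4: edges from {n1,n8} -> (n1, d=4).
Iteration 5: no outgoing edges from {n1}; recursion stops.
SUM(d) = 0 + 1 + 1 + 1 + 1 + 2 + 2 + 2 + 3 + 3 + 4 = 20.

20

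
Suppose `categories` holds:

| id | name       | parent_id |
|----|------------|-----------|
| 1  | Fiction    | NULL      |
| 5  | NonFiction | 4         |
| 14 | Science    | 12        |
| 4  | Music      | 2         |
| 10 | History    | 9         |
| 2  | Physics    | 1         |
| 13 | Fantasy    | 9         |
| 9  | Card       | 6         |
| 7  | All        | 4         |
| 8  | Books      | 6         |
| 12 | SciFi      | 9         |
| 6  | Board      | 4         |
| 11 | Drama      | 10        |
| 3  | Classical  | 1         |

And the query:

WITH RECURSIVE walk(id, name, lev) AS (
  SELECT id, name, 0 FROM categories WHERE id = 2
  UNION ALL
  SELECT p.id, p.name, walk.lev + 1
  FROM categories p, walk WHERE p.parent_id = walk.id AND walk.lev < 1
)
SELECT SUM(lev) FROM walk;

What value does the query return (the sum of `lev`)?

Base: id=2 (Physics) at lev 0.
Iteration 1: rows with parent_id in {2} -> Music (id 4, lev 1).
Iteration 2: lev < 1 fails for all current rows; recursion stops.
SUM(lev) = 0 + 1 = 1.

1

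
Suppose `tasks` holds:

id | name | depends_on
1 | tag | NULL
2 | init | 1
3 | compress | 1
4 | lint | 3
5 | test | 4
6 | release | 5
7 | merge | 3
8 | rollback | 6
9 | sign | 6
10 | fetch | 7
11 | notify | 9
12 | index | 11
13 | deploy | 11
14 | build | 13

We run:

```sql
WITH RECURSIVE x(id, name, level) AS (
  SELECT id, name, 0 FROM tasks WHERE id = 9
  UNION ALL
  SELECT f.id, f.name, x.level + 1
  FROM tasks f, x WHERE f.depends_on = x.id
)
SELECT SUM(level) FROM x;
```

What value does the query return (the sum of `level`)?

Base: id=9 (sign) at level 0.
Iteration 1: rows with depends_on in {9} -> notify (id 11, level 1).
Iteration 2: rows with depends_on in {11} -> index (id 12, level 2), deploy (id 13, level 2).
Iteration 3: rows with depends_on in {12,13} -> build (id 14, level 3).
Iteration 4: no rows with depends_on in {14}; recursion stops.
SUM(level) = 0 + 1 + 2 + 2 + 3 = 8.

8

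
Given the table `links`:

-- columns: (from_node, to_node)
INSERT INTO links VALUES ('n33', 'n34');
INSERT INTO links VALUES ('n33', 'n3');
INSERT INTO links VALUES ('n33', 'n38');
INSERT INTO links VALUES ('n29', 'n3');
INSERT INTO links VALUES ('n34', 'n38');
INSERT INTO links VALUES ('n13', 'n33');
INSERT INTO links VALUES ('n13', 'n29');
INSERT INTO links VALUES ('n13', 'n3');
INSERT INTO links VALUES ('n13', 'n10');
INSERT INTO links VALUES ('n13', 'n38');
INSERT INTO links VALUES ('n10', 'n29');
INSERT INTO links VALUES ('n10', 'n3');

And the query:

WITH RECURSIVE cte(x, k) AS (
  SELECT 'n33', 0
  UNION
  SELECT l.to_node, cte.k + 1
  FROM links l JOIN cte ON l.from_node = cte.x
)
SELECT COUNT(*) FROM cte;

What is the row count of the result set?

5

Base: (n33, k=0).
Iteration 1: edges from {n33} -> (n3, k=1), (n34, k=1), (n38, k=1).
Iteration 2: edges from {n3,n34,n38} -> (n38, k=2).
Iteration 3: no outgoing edges from {n38}; recursion stops.
Total rows emitted: 5.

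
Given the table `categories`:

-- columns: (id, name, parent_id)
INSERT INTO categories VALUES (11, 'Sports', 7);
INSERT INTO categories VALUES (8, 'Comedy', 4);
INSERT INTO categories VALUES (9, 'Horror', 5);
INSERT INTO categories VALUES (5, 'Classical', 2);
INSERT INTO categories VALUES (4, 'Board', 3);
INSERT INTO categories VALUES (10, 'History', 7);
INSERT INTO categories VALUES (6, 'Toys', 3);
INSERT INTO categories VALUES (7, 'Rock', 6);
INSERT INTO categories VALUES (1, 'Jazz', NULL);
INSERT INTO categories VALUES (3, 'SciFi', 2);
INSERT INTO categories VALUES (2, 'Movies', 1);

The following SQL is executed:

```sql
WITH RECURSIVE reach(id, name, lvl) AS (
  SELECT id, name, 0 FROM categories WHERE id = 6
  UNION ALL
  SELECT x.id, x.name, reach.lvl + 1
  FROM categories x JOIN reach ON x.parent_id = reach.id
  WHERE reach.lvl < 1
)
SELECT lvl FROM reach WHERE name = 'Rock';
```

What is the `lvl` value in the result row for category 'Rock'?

1

Base: id=6 (Toys) at lvl 0.
Iteration 1: rows with parent_id in {6} -> Rock (id 7, lvl 1).
Iteration 2: lvl < 1 fails for all current rows; recursion stops.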